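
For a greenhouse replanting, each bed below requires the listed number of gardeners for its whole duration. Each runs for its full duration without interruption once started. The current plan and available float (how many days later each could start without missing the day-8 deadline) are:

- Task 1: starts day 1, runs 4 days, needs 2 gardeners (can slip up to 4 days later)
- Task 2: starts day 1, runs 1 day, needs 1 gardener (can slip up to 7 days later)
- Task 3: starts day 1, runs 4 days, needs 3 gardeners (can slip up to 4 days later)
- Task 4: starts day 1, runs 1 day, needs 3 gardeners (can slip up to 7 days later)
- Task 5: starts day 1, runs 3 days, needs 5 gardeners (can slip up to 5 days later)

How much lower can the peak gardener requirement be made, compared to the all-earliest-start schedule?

9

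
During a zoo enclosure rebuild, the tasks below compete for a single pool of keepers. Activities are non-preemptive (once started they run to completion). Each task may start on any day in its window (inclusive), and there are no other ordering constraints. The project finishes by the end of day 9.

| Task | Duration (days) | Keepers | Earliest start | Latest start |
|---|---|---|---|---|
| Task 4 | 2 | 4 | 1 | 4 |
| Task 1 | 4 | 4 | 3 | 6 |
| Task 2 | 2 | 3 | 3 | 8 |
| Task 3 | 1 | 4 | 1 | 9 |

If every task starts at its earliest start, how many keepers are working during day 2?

At early start, day 2 has: Task 4.
Demand: 4 = 4.

4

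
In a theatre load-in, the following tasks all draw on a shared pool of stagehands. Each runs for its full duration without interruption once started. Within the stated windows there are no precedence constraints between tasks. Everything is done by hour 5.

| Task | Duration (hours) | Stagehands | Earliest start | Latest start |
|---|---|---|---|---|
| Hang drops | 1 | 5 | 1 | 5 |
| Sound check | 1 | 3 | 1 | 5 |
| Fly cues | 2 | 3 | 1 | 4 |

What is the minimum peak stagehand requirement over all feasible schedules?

5

Early-start (Hang drops@1, Sound check@1, Fly cues@1) gives peak 11: h1:11  h2:3  h3:0  h4:0  h5:0.
Shift Sound check→2, Fly cues→3.
Schedule Hang drops@1, Sound check@2, Fly cues@3: h1:5  h2:3  h3:3  h4:3  h5:0 — peak 5.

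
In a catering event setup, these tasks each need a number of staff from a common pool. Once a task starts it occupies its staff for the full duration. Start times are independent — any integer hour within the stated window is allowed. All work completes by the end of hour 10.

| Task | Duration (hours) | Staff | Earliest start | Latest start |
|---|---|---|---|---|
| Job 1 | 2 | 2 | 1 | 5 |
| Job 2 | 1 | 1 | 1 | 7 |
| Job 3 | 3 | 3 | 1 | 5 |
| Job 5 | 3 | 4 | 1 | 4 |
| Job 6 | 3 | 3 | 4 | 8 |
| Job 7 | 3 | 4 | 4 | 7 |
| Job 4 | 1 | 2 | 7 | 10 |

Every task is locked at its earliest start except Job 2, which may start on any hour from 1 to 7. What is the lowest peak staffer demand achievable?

9

Job 2@1: h1:10  h2:9  h3:7  h4:7  h5:7  h6:7  h7:2  h8:0  h9:0  h10:0 → peak 10
Job 2@2: h1:9  h2:10  h3:7  h4:7  h5:7  h6:7  h7:2  h8:0  h9:0  h10:0 → peak 10
Job 2@3: h1:9  h2:9  h3:8  h4:7  h5:7  h6:7  h7:2  h8:0  h9:0  h10:0 → peak 9
Job 2@4: h1:9  h2:9  h3:7  h4:8  h5:7  h6:7  h7:2  h8:0  h9:0  h10:0 → peak 9
Job 2@5: h1:9  h2:9  h3:7  h4:7  h5:8  h6:7  h7:2  h8:0  h9:0  h10:0 → peak 9
Job 2@6: h1:9  h2:9  h3:7  h4:7  h5:7  h6:8  h7:2  h8:0  h9:0  h10:0 → peak 9
Job 2@7: h1:9  h2:9  h3:7  h4:7  h5:7  h6:7  h7:3  h8:0  h9:0  h10:0 → peak 9
Best is Job 2@3, peak 9.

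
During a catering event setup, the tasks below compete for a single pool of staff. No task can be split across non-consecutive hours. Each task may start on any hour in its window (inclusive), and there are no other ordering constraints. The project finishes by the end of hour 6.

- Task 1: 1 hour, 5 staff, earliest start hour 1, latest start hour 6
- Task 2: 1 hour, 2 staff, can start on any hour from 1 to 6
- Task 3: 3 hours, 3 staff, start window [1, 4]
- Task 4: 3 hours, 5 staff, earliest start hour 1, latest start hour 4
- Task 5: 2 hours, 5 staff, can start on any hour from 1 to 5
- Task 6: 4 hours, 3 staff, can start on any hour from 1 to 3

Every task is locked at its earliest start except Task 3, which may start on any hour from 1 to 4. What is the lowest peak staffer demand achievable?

20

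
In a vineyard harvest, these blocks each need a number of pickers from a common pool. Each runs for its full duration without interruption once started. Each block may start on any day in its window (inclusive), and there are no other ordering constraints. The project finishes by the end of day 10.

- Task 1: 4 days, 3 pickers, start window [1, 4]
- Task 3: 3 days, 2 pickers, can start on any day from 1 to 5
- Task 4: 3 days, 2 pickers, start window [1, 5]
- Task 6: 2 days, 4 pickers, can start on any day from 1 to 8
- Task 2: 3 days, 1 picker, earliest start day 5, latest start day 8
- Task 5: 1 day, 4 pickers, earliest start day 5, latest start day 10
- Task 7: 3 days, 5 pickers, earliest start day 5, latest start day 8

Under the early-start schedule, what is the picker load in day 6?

At early start, day 6 has: Task 2, Task 7.
Demand: 1 + 5 = 6.

6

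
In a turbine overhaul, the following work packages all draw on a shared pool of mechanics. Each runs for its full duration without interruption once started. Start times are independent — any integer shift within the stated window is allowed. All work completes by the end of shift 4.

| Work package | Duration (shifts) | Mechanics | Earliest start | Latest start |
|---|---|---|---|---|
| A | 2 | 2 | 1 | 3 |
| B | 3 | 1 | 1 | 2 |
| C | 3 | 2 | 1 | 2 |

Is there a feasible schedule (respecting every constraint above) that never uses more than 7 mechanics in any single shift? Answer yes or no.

Schedule A@1, B@1, C@1: s1:5  s2:5  s3:3  s4:0 — peak 5 ≤ 7.

yes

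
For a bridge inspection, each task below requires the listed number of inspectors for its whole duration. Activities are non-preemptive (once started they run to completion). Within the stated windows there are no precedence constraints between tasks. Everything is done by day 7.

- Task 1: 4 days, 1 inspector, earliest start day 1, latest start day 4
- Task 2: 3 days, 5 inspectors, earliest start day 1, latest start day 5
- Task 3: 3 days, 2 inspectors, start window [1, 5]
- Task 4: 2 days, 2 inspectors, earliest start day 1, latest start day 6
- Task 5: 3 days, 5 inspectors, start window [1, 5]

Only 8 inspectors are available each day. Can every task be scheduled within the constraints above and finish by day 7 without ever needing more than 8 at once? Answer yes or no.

Schedule Task 1@1, Task 2@1, Task 3@1, Task 4@4, Task 5@4: d1:8  d2:8  d3:8  d4:8  d5:7  d6:5  d7:0 — peak 8 ≤ 8.

yes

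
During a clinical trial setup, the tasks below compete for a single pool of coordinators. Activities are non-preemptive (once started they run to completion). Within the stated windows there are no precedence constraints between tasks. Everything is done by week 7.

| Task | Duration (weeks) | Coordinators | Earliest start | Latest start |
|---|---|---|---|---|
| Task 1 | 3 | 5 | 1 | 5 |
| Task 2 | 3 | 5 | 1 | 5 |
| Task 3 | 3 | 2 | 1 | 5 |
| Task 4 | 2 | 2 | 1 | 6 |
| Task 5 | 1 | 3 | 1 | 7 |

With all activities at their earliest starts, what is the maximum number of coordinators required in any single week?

17

Early-start schedule: Task 1@1, Task 2@1, Task 3@1, Task 4@1, Task 5@1.
Load per week: week 1: 17, week 2: 14, week 3: 12, week 4: 0, week 5: 0, week 6: 0, week 7: 0.
Peak is 17.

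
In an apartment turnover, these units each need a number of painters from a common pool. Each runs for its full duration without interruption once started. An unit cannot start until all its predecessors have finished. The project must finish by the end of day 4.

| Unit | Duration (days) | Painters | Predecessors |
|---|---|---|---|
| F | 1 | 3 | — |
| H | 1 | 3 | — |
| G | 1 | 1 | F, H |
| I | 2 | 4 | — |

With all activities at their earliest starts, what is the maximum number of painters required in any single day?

10

Early-start schedule: F@1, H@1, G@2, I@1.
Load per day: day 1: 10, day 2: 5, day 3: 0, day 4: 0.
Peak is 10.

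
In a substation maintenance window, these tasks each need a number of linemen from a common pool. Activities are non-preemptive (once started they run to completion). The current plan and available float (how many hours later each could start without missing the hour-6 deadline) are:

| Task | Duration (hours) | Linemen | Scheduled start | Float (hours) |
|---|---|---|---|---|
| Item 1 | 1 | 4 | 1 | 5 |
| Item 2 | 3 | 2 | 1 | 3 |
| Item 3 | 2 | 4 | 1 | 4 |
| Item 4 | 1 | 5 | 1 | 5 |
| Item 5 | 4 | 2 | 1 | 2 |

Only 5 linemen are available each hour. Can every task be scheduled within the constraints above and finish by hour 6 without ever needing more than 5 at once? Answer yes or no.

Total lineman-hours = 31; over 6 hours the average is 31/6 > 5, so some hour must exceed 5.

no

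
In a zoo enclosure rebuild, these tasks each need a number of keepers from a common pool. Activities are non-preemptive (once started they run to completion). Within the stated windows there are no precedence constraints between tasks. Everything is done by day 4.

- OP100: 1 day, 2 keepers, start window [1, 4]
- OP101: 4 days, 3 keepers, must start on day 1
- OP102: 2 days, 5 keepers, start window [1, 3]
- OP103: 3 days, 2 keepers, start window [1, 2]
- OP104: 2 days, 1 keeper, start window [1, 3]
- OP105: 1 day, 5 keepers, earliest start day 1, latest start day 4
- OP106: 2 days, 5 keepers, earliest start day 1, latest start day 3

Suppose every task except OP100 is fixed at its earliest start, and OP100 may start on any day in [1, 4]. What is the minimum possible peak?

21

OP100@1: d1:23  d2:16  d3:5  d4:3 → peak 23
OP100@2: d1:21  d2:18  d3:5  d4:3 → peak 21
OP100@3: d1:21  d2:16  d3:7  d4:3 → peak 21
OP100@4: d1:21  d2:16  d3:5  d4:5 → peak 21
Best is OP100@2, peak 21.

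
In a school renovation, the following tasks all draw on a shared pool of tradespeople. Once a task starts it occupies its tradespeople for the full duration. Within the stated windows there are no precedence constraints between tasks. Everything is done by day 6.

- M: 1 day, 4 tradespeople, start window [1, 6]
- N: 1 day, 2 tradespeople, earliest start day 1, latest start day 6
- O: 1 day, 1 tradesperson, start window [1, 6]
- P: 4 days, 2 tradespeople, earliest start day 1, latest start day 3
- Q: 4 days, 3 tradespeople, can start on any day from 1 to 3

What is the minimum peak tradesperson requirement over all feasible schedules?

5

Early-start (M@1, N@1, O@1, P@1, Q@1) gives peak 12: d1:12  d2:5  d3:5  d4:5  d5:0  d6:0.
Shift N→2, P→2, Q→3.
Schedule M@1, N@2, O@1, P@2, Q@3: d1:5  d2:4  d3:5  d4:5  d5:5  d6:3 — peak 5.
Total tradesperson-days = 27 over 6 days ⇒ peak ≥ ⌈27/6⌉ = 5, so 5 is optimal.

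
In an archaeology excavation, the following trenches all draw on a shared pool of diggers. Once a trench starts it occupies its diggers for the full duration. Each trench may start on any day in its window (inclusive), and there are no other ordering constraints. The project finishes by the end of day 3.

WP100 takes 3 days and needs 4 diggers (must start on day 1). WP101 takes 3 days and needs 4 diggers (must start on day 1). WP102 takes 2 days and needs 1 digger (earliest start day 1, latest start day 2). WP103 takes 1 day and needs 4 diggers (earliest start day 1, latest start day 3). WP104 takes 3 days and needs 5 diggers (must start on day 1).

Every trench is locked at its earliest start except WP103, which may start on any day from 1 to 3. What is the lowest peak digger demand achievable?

WP103@1: d1:18  d2:14  d3:13 → peak 18
WP103@2: d1:14  d2:18  d3:13 → peak 18
WP103@3: d1:14  d2:14  d3:17 → peak 17
Best is WP103@3, peak 17.

17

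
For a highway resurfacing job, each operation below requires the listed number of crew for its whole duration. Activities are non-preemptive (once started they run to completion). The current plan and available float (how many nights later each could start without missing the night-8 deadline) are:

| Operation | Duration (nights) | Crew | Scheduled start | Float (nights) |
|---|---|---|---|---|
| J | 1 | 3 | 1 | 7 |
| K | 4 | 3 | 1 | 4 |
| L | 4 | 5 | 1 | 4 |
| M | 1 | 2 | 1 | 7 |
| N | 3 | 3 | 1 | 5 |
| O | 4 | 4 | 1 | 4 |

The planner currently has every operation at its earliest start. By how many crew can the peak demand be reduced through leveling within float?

Early-start peak: n1:20  n2:15  n3:15  n4:12  n5:0  n6:0  n7:0  n8:0 ⇒ 20.
Leveled (J@1, K@1, L@2, M@1, N@6, O@5): n1:8  n2:8  n3:8  n4:8  n5:9  n6:7  n7:7  n8:7 ⇒ 9.
Reduction 20 − 9 = 11.

11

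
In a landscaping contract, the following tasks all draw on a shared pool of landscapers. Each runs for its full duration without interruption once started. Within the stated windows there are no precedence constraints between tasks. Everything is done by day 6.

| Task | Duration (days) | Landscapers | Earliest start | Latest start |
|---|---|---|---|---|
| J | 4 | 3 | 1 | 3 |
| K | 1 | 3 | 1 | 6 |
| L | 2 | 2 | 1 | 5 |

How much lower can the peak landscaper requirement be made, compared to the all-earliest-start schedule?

3

Early-start peak: d1:8  d2:5  d3:3  d4:3  d5:0  d6:0 ⇒ 8.
Leveled (J@1, K@5, L@1): d1:5  d2:5  d3:3  d4:3  d5:3  d6:0 ⇒ 5.
Reduction 8 − 5 = 3.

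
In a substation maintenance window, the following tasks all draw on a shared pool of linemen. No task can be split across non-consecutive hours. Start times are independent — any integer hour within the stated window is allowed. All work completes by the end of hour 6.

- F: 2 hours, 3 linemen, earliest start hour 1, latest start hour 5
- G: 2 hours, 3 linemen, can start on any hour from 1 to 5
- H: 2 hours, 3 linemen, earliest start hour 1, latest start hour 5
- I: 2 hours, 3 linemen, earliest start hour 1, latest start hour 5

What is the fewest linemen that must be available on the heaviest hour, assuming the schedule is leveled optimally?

Early-start (F@1, G@1, H@1, I@1) gives peak 12: h1:12  h2:12  h3:0  h4:0  h5:0  h6:0.
Shift H→3, I→3.
Schedule F@1, G@1, H@3, I@3: h1:6  h2:6  h3:6  h4:6  h5:0  h6:0 — peak 6.

6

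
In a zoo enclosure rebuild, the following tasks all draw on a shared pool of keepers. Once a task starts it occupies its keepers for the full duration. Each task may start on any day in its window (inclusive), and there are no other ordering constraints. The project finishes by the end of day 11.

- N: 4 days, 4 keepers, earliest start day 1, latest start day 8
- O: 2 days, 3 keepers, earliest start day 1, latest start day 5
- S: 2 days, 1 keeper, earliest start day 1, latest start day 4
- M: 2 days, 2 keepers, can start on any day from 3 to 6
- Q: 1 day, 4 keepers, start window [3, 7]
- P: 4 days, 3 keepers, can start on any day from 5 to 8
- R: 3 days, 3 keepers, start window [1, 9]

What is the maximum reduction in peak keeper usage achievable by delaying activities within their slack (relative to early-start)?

7

Early-start peak: d1:11  d2:11  d3:13  d4:6  d5:3  d6:3  d7:3  d8:3  d9:0  d10:0  d11:0 ⇒ 13.
Leveled (N@1, O@5, S@1, M@3, Q@7, P@8, R@8): d1:5  d2:5  d3:6  d4:6  d5:3  d6:3  d7:4  d8:6  d9:6  d10:6  d11:3 ⇒ 6.
Reduction 13 − 6 = 7.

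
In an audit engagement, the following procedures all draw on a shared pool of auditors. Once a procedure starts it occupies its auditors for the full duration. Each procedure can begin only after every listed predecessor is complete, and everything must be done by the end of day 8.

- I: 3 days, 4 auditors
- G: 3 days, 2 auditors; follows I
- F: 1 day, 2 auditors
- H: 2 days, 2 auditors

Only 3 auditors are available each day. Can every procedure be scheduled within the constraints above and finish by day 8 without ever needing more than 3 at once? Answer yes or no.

The minimum achievable peak is 4; 3 < 4, so no feasible schedule stays within the cap.

no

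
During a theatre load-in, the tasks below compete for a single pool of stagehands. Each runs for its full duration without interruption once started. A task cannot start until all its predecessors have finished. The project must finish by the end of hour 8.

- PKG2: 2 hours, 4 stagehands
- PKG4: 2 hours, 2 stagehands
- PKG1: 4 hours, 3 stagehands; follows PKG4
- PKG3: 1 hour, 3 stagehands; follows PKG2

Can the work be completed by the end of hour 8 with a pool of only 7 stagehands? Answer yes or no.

yes

Schedule PKG2@1, PKG4@3, PKG1@5, PKG3@3: h1:4  h2:4  h3:5  h4:2  h5:3  h6:3  h7:3  h8:3 — peak 5 ≤ 7.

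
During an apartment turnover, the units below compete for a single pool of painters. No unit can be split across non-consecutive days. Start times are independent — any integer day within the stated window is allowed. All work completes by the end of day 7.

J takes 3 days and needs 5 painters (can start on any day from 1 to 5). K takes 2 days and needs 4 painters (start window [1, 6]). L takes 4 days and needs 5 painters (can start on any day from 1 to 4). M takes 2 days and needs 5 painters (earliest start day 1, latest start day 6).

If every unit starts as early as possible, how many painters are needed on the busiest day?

19

Early-start schedule: J@1, K@1, L@1, M@1.
Load per day: day 1: 19, day 2: 19, day 3: 10, day 4: 5, day 5: 0, day 6: 0, day 7: 0.
Peak is 19.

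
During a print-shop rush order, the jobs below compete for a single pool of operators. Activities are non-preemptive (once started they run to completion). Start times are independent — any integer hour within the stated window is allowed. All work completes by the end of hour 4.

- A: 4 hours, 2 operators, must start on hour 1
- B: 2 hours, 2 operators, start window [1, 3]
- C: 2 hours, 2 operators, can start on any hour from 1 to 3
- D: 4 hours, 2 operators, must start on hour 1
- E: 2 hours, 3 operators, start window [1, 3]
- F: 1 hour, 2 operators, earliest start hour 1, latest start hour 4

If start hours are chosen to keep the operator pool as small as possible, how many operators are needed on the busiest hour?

9

Early-start (A@1, B@1, C@1, D@1, E@1, F@1) gives peak 13: h1:13  h2:11  h3:4  h4:4.
Shift E→3, F→3.
Schedule A@1, B@1, C@1, D@1, E@3, F@3: h1:8  h2:8  h3:9  h4:7 — peak 9.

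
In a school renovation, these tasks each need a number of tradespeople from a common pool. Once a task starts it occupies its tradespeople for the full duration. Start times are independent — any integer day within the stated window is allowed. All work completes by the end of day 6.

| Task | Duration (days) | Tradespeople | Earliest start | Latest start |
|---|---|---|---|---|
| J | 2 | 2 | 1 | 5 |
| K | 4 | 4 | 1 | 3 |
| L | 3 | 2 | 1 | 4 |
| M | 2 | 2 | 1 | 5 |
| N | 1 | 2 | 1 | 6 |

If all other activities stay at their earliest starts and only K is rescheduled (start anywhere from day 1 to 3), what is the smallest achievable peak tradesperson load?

8

K@1: d1:12  d2:10  d3:6  d4:4  d5:0  d6:0 → peak 12
K@2: d1:8  d2:10  d3:6  d4:4  d5:4  d6:0 → peak 10
K@3: d1:8  d2:6  d3:6  d4:4  d5:4  d6:4 → peak 8
Best is K@3, peak 8.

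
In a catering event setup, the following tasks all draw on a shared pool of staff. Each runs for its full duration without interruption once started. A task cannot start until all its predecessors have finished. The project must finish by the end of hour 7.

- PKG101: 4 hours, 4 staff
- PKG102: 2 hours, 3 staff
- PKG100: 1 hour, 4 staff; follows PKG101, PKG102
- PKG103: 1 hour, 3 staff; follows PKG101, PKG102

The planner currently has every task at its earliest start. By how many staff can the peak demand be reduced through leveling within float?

Early-start peak: h1:7  h2:7  h3:4  h4:4  h5:7  h6:0  h7:0 ⇒ 7.
Leveled (PKG101@1, PKG102@1, PKG100@5, PKG103@5): h1:7  h2:7  h3:4  h4:4  h5:7  h6:0  h7:0 ⇒ 7.
Reduction 7 − 7 = 0.

0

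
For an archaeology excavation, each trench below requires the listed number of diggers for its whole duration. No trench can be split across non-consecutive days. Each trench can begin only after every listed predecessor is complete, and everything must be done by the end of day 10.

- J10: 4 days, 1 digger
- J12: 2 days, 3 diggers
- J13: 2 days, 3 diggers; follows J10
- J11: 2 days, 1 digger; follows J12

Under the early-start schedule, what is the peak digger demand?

4

Early-start schedule: J10@1, J12@1, J13@5, J11@3.
Load per day: day 1: 4, day 2: 4, day 3: 2, day 4: 2, day 5: 3, day 6: 3, day 7: 0, day 8: 0, day 9: 0, day 10: 0.
Peak is 4.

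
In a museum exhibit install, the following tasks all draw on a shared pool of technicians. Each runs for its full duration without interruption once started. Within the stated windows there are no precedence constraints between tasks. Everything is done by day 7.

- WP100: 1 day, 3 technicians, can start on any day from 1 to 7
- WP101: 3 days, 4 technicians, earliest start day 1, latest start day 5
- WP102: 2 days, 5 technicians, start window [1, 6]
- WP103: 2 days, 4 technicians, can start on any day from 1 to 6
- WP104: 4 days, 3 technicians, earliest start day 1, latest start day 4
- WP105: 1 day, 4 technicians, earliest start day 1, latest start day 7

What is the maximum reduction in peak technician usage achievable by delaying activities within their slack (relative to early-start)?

Early-start peak: d1:23  d2:16  d3:7  d4:3  d5:0  d6:0  d7:0 ⇒ 23.
Leveled (WP100@1, WP101@1, WP102@4, WP103@2, WP104@4, WP105@6): d1:7  d2:8  d3:8  d4:8  d5:8  d6:7  d7:3 ⇒ 8.
Reduction 23 − 8 = 15.

15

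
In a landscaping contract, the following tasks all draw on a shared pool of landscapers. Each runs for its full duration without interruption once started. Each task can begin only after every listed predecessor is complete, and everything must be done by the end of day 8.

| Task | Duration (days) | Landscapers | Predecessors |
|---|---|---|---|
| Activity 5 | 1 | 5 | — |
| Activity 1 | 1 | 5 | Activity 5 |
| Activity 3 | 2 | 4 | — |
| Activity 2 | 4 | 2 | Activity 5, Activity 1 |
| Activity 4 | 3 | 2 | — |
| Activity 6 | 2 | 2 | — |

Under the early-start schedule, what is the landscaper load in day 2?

13

At early start, day 2 has: Activity 1, Activity 3, Activity 4, Activity 6.
Demand: 5 + 4 + 2 + 2 = 13.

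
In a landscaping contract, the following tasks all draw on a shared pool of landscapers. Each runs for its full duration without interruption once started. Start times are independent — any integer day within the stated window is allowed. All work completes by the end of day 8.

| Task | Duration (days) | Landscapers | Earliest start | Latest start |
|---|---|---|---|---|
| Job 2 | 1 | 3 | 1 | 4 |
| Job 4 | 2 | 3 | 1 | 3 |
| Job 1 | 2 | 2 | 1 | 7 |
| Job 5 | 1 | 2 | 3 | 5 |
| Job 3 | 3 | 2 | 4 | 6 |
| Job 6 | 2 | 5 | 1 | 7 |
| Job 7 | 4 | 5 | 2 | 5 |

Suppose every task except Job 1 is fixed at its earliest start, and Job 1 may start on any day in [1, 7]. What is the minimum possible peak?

Job 1@1: d1:13  d2:15  d3:7  d4:7  d5:7  d6:2  d7:0  d8:0 → peak 15
Job 1@2: d1:11  d2:15  d3:9  d4:7  d5:7  d6:2  d7:0  d8:0 → peak 15
Job 1@3: d1:11  d2:13  d3:9  d4:9  d5:7  d6:2  d7:0  d8:0 → peak 13
Job 1@4: d1:11  d2:13  d3:7  d4:9  d5:9  d6:2  d7:0  d8:0 → peak 13
Job 1@5: d1:11  d2:13  d3:7  d4:7  d5:9  d6:4  d7:0  d8:0 → peak 13
Job 1@6: d1:11  d2:13  d3:7  d4:7  d5:7  d6:4  d7:2  d8:0 → peak 13
Job 1@7: d1:11  d2:13  d3:7  d4:7  d5:7  d6:2  d7:2  d8:2 → peak 13
Best is Job 1@3, peak 13.

13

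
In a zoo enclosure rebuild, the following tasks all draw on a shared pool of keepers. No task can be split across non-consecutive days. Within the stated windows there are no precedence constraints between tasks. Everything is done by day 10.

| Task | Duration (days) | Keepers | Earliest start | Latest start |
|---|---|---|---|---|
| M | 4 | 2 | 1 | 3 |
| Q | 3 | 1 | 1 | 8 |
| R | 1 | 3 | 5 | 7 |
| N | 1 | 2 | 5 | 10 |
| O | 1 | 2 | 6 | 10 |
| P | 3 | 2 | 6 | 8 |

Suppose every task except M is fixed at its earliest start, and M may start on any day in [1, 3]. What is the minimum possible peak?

M@1: d1:3  d2:3  d3:3  d4:2  d5:5  d6:4  d7:2  d8:2  d9:0  d10:0 → peak 5
M@2: d1:1  d2:3  d3:3  d4:2  d5:7  d6:4  d7:2  d8:2  d9:0  d10:0 → peak 7
M@3: d1:1  d2:1  d3:3  d4:2  d5:7  d6:6  d7:2  d8:2  d9:0  d10:0 → peak 7
Best is M@1, peak 5.

5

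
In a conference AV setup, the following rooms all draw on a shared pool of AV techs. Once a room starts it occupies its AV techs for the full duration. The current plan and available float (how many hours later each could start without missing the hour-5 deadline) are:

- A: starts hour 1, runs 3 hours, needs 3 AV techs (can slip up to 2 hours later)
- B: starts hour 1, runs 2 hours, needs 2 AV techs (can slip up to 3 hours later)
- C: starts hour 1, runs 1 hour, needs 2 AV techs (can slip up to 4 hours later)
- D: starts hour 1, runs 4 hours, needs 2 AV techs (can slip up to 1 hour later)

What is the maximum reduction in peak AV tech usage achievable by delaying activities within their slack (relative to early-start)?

4

Early-start peak: h1:9  h2:7  h3:5  h4:2  h5:0 ⇒ 9.
Leveled (A@1, B@4, C@1, D@2): h1:5  h2:5  h3:5  h4:4  h5:4 ⇒ 5.
Reduction 9 − 5 = 4.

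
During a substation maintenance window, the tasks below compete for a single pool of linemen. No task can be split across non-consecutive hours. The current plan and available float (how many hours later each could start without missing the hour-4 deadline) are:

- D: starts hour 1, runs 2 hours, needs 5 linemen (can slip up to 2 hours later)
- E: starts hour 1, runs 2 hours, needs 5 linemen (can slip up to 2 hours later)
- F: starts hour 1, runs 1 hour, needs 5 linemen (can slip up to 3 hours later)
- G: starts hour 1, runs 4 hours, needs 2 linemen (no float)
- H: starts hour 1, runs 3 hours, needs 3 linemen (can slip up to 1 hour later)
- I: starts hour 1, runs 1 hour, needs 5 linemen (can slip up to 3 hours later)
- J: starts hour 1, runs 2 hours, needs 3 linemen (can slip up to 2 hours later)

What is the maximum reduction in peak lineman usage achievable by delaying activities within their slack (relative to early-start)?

Early-start peak: h1:28  h2:18  h3:5  h4:2 ⇒ 28.
Leveled (D@1, E@1, F@3, G@1, H@1, I@4, J@3): h1:15  h2:15  h3:13  h4:10 ⇒ 15.
Reduction 28 − 15 = 13.

13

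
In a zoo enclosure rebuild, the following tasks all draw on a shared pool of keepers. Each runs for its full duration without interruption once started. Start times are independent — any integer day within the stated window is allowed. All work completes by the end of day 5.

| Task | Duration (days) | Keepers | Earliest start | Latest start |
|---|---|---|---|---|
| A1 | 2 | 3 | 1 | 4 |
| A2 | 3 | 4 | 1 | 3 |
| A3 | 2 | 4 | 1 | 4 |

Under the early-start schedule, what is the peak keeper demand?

11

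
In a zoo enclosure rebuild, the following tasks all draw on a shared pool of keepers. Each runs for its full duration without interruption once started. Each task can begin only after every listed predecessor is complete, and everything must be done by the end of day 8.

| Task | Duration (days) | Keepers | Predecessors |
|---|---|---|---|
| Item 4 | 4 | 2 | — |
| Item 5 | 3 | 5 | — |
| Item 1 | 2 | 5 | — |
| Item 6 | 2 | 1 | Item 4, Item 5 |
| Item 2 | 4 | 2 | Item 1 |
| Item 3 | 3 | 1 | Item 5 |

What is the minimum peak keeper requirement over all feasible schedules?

7

Early-start (Item 4@1, Item 5@1, Item 1@1, Item 6@5, Item 2@3, Item 3@4) gives peak 12: d1:12  d2:12  d3:9  d4:5  d5:4  d6:4  d7:0  d8:0.
Shift Item 5→3, Item 6→6, Item 2→5, Item 3→6.
Schedule Item 4@1, Item 5@3, Item 1@1, Item 6@6, Item 2@5, Item 3@6: d1:7  d2:7  d3:7  d4:7  d5:7  d6:4  d7:4  d8:3 — peak 7.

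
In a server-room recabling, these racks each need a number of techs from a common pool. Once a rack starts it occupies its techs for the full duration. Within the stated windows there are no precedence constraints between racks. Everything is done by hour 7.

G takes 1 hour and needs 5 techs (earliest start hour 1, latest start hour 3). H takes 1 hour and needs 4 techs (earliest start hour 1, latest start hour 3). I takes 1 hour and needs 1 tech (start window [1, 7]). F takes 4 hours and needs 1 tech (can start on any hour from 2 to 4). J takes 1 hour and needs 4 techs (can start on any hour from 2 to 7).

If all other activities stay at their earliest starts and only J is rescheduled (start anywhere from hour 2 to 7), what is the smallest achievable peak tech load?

J@2: h1:10  h2:5  h3:1  h4:1  h5:1  h6:0  h7:0 → peak 10
J@3: h1:10  h2:1  h3:5  h4:1  h5:1  h6:0  h7:0 → peak 10
J@4: h1:10  h2:1  h3:1  h4:5  h5:1  h6:0  h7:0 → peak 10
J@5: h1:10  h2:1  h3:1  h4:1  h5:5  h6:0  h7:0 → peak 10
J@6: h1:10  h2:1  h3:1  h4:1  h5:1  h6:4  h7:0 → peak 10
J@7: h1:10  h2:1  h3:1  h4:1  h5:1  h6:0  h7:4 → peak 10
Best is J@2, peak 10.

10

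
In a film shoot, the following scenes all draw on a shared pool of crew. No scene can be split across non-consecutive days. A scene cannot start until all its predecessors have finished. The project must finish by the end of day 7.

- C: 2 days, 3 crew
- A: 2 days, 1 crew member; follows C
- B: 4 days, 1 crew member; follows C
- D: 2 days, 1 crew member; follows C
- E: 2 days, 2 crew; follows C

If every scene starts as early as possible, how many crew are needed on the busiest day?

Early-start schedule: C@1, A@3, B@3, D@3, E@3.
Load per day: day 1: 3, day 2: 3, day 3: 5, day 4: 5, day 5: 1, day 6: 1, day 7: 0.
Peak is 5.

5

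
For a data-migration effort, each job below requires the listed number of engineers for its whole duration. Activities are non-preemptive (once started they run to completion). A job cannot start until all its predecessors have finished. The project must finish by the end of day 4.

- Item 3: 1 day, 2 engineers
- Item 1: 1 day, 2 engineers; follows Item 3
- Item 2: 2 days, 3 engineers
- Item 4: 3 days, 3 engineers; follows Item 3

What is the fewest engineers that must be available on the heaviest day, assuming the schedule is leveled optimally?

Early-start (Item 3@1, Item 1@2, Item 2@1, Item 4@2) gives peak 8: d1:5  d2:8  d3:3  d4:3.
Shift Item 2→3.
Schedule Item 3@1, Item 1@2, Item 2@3, Item 4@2: d1:2  d2:5  d3:6  d4:6 — peak 6.
No arrangement of the 9 feasible schedules does better.

6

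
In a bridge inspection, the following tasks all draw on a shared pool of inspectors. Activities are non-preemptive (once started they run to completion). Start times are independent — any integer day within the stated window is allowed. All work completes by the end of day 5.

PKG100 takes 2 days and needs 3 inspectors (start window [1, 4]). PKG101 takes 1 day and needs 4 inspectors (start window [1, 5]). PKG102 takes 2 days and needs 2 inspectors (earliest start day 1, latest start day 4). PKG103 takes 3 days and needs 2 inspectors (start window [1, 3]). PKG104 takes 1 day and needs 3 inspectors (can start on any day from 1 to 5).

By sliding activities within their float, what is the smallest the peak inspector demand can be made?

5

Early-start (PKG100@1, PKG101@1, PKG102@1, PKG103@1, PKG104@1) gives peak 14: d1:14  d2:7  d3:2  d4:0  d5:0.
Shift PKG101→5, PKG102→3, PKG104→4.
Schedule PKG100@1, PKG101@5, PKG102@3, PKG103@1, PKG104@4: d1:5  d2:5  d3:4  d4:5  d5:4 — peak 5.
Total inspector-days = 23 over 5 days ⇒ peak ≥ ⌈23/5⌉ = 5, so 5 is optimal.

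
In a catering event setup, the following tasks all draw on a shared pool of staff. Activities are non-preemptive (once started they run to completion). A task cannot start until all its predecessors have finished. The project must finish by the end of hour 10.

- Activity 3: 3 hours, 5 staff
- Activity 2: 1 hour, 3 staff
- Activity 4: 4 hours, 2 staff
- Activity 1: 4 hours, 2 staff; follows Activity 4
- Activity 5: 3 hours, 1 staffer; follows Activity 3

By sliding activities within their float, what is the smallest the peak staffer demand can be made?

Early-start (Activity 3@1, Activity 2@1, Activity 4@1, Activity 1@5, Activity 5@4) gives peak 10: h1:10  h2:7  h3:7  h4:3  h5:3  h6:3  h7:2  h8:2  h9:0  h10:0.
Shift Activity 2→4.
Schedule Activity 3@1, Activity 2@4, Activity 4@1, Activity 1@5, Activity 5@4: h1:7  h2:7  h3:7  h4:6  h5:3  h6:3  h7:2  h8:2  h9:0  h10:0 — peak 7.

7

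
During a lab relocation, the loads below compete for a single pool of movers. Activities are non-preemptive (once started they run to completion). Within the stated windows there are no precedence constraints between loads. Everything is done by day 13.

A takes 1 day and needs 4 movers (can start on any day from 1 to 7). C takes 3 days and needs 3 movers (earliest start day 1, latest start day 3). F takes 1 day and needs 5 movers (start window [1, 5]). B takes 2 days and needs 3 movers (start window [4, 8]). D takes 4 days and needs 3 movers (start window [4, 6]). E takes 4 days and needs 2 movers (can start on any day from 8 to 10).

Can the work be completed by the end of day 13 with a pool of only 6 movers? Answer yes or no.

yes

Schedule A@1, C@2, F@5, B@6, D@6, E@8: d1:4  d2:3  d3:3  d4:3  d5:5  d6:6  d7:6  d8:5  d9:5  d10:2  d11:2  d12:0  d13:0 — peak 6 ≤ 6.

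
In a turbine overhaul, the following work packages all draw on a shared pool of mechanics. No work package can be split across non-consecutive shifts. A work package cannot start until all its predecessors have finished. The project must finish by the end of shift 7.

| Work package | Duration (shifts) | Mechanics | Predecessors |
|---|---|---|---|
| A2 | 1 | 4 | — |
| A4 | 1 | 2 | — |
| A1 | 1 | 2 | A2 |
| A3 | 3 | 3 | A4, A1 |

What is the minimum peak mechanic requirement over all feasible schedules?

Early-start (A2@1, A4@1, A1@2, A3@3) gives peak 6: s1:6  s2:2  s3:3  s4:3  s5:3  s6:0  s7:0.
Shift A4→2.
Schedule A2@1, A4@2, A1@2, A3@3: s1:4  s2:4  s3:3  s4:3  s5:3  s6:0  s7:0 — peak 4.

4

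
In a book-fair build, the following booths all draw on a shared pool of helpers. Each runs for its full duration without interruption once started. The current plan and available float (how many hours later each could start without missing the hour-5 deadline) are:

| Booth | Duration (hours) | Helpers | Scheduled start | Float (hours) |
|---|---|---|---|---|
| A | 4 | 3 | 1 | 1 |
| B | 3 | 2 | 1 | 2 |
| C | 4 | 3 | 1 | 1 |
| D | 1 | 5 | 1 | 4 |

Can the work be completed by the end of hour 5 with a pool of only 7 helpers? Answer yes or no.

The minimum achievable peak is 8; 7 < 8, so no feasible schedule stays within the cap.

no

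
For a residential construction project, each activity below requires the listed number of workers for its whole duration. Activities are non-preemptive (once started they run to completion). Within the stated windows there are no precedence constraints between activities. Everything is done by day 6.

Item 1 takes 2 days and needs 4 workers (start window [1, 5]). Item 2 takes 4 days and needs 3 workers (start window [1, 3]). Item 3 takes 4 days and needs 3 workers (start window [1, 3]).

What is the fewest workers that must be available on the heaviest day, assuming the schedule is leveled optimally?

Early-start (Item 1@1, Item 2@1, Item 3@1) gives peak 10: d1:10  d2:10  d3:6  d4:6  d5:0  d6:0.
Shift Item 2→3, Item 3→3.
Schedule Item 1@1, Item 2@3, Item 3@3: d1:4  d2:4  d3:6  d4:6  d5:6  d6:6 — peak 6.
Total worker-days = 32 over 6 days ⇒ peak ≥ ⌈32/6⌉ = 6, so 6 is optimal.

6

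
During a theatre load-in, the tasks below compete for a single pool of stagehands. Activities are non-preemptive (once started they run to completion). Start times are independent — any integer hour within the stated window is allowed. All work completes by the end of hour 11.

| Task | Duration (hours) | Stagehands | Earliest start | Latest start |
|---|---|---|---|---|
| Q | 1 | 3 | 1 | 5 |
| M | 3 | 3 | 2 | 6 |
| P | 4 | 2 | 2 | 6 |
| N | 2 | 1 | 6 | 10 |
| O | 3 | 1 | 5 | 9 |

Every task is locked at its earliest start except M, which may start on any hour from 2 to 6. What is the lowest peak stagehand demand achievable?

5

M@2: h1:3  h2:5  h3:5  h4:5  h5:3  h6:2  h7:2  h8:0  h9:0  h10:0  h11:0 → peak 5
M@3: h1:3  h2:2  h3:5  h4:5  h5:6  h6:2  h7:2  h8:0  h9:0  h10:0  h11:0 → peak 6
M@4: h1:3  h2:2  h3:2  h4:5  h5:6  h6:5  h7:2  h8:0  h9:0  h10:0  h11:0 → peak 6
M@5: h1:3  h2:2  h3:2  h4:2  h5:6  h6:5  h7:5  h8:0  h9:0  h10:0  h11:0 → peak 6
M@6: h1:3  h2:2  h3:2  h4:2  h5:3  h6:5  h7:5  h8:3  h9:0  h10:0  h11:0 → peak 5
Best is M@2, peak 5.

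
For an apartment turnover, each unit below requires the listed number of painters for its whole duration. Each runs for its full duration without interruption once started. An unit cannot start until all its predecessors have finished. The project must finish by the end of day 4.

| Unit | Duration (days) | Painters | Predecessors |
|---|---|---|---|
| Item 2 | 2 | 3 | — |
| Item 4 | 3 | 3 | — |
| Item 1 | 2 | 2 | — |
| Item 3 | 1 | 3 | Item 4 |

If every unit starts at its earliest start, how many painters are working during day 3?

3

At early start, day 3 has: Item 4.
Demand: 3 = 3.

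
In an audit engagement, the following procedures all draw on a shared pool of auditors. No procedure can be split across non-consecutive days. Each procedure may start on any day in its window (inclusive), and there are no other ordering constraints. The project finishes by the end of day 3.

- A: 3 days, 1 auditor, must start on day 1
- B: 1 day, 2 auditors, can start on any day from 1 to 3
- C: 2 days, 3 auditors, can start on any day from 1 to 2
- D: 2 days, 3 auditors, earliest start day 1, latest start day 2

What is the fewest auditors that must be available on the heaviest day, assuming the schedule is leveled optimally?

7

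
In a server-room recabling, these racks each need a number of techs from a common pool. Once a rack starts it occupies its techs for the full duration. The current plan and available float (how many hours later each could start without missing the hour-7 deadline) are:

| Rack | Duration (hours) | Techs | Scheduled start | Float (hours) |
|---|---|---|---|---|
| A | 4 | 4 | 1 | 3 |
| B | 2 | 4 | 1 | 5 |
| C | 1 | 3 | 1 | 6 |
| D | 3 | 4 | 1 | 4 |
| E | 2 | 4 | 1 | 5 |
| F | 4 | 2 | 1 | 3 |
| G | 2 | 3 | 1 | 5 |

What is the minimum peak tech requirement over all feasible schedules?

Early-start (A@1, B@1, C@1, D@1, E@1, F@1, G@1) gives peak 24: h1:24  h2:21  h3:10  h4:6  h5:0  h6:0  h7:0.
Shift C→3, D→5, E→4, G→6.
Schedule A@1, B@1, C@3, D@5, E@4, F@1, G@6: h1:10  h2:10  h3:9  h4:10  h5:8  h6:7  h7:7 — peak 10.

10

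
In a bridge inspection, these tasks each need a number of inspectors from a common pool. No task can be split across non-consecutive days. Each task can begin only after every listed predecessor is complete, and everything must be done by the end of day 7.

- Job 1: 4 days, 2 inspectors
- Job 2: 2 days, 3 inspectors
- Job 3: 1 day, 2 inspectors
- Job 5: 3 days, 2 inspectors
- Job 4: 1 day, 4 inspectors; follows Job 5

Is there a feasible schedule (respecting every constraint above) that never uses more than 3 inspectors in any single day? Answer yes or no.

Total inspector-days = 26; over 7 days the average is 26/7 > 3, so some day must exceed 3.

no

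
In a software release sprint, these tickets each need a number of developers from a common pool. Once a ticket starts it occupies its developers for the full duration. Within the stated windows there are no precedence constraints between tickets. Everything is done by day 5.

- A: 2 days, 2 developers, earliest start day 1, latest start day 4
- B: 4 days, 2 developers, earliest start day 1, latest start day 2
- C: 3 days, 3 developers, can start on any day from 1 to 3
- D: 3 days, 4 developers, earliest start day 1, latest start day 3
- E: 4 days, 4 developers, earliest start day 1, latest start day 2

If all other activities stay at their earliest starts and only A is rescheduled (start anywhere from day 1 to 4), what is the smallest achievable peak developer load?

A@1: d1:15  d2:15  d3:13  d4:6  d5:0 → peak 15
A@2: d1:13  d2:15  d3:15  d4:6  d5:0 → peak 15
A@3: d1:13  d2:13  d3:15  d4:8  d5:0 → peak 15
A@4: d1:13  d2:13  d3:13  d4:8  d5:2 → peak 13
Best is A@4, peak 13.

13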